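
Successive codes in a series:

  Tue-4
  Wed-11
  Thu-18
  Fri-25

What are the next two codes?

Sat-32 then Sun-39

For the day, runs through the weekdays Mon→Sun: Tue, Wed, Thu, Fri → Sat → Sun.
Second component goes 4, 11, 18, 25 → 32 → 39 (+7 each step).
So the next two codes are Sat-32 and Sun-39.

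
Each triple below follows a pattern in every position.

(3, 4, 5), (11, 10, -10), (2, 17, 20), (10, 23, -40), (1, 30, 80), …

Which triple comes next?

First entry: 3, 11, 2, 10, 1 → 9 (alternating steps +8, −9, +8, −9, …).
Second entry — alternating steps +6, +7, +6, +7, …: 4, 10, 17, 23, 30 → 36.
Third entry goes 5, -10, 20, -40, 80 → -160 (×(-2) each step).
Putting it together: (9, 36, -160).

(9, 36, -160)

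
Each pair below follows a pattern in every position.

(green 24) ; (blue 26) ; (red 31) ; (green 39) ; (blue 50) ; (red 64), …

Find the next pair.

(green 81)

Colour: repeats green → blue → red; green, blue, red, green, blue, red → green.
For the second part, differences are 2, 5, 8, … (increasing by 3 each time): 24, 26, 31, 39, 50, 64 → 81.
So the next pair is (green 81).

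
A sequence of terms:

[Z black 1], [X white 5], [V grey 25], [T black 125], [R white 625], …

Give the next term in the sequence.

Letter: letters move back 2 places in the alphabet, so Z, X, V, T, R → P.
Shade goes black, white, grey, black, white → grey (repeats black → white → grey).
Third part goes 1, 5, 25, 125, 625 → 3125 (×5 each step).
Combining the parts gives [P grey 3125].

[P grey 3125]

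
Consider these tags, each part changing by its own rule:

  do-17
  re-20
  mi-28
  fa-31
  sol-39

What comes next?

la-42

Note: runs through the solfège scale do→ti, so do, re, mi, fa, sol → la.
Second component: alternating steps +3, +8, +3, +8, …; 17, 20, 28, 31, 39 → 42.
So the next tag is la-42.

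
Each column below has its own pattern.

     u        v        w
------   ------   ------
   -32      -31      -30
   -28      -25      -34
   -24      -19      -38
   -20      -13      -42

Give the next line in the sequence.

Column u: -32, -28, -24, -20 → -16 (+4 each step).
Column v: +6 each step; -31, -25, -19, -13 → -7.
Column w goes -30, -34, -38, -42 → -46 (−4 each step).
Combining the parts gives -16  -7  -46.

-16  -7  -46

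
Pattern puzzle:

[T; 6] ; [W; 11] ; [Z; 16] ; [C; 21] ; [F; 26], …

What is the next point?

[I; 31]

Letter: letters move forward 3 places in the alphabet, wrapping Z→A; T, W, Z, C, F → I.
Second coordinate — +5 each step: 6, 11, 16, 21, 26 → 31.
Putting it together: [I; 31].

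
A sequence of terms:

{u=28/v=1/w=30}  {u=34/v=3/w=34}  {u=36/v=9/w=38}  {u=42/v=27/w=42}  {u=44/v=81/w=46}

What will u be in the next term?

50

For the u, alternating steps +6, +2, +6, +2, …: 28, 34, 36, 42, 44 → 50.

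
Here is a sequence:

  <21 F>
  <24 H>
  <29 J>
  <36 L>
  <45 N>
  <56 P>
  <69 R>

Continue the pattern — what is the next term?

First coordinate: differences are 3, 5, 7, … (increasing by 2 each time); 21, 24, 29, 36, 45, 56, 69 → 84.
Letter goes F, H, J, L, N, P, R → T (letters move forward 2 places in the alphabet).
Putting it together: <84 T>.

<84 T>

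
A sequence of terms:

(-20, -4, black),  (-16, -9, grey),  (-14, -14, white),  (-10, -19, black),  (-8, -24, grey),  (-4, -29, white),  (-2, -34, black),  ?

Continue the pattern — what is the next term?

For the first component, alternating steps +4, +2, +4, +2, …: -20, -16, -14, -10, -8, -4, -2 → 2.
Second component goes -4, -9, -14, -19, -24, -29, -34 → -39 (−5 each step).
For the shade, repeats black → grey → white: black, grey, white, black, grey, white, black → grey.
Combining the parts gives (2, -39, grey).

(2, -39, grey)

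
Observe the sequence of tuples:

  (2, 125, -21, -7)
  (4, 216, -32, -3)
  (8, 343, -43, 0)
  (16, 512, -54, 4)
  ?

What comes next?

First value goes 2, 4, 8, 16 → 32 (×2 each step).
Second value — perfect cubes: 5³, 6³, 7³, …: 125, 216, 343, 512 → 729.
Third value: −11 each step; -21, -32, -43, -54 → -65.
Fourth value goes -7, -3, 0, 4 → 7 (alternating steps +4, +3, +4, +3, …).
Putting it together: (32, 729, -65, 7).

(32, 729, -65, 7)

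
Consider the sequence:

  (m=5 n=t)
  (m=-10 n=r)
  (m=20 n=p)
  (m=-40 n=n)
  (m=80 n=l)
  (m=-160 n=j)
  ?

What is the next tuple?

(m=320 n=h)

For the m, ×(-2) each step: 5, -10, 20, -40, 80, -160 → 320.
For the n, letters move back 2 places in the alphabet: t, r, p, n, l, j → h.
So the next tuple is (m=320 n=h).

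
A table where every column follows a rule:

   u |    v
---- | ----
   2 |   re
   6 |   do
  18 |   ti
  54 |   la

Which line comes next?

Column u: ×3 each step; 2, 6, 18, 54 → 162.
Column v: runs backward through the solfège scale do→ti, so re, do, ti, la → sol.
Combining the parts gives 162  sol.

162  sol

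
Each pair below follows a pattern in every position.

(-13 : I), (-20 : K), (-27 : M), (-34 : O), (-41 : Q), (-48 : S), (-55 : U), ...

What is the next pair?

For the first value, −7 each step: -13, -20, -27, -34, -41, -48, -55 → -62.
Letter goes I, K, M, O, Q, S, U → W (letters move forward 2 places in the alphabet).
Putting it together: (-62 : W).

(-62 : W)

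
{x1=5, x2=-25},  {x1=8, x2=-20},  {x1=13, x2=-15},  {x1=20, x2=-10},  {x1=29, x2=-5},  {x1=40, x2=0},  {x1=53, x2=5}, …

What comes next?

{x1=68, x2=10}

X1: 5, 8, 13, 20, 29, 40, 53 → 68 (differences are 3, 5, 7, … (increasing by 2 each time)).
X2: +5 each step; -25, -20, -15, -10, -5, 0, 5 → 10.
Putting it together: {x1=68, x2=10}.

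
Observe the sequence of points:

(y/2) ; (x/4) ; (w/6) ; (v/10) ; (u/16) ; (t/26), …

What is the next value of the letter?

Letter — letters move back 1 place in the alphabet: y, x, w, v, u, t → s.

s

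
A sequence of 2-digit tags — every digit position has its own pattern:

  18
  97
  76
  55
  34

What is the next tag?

For the first digit, −2 each step, mod 10: 1, 9, 7, 5, 3 → 1.
Second digit goes 8, 7, 6, 5, 4 → 3 (−1 each step, mod 10).
Combining the parts gives 13.

13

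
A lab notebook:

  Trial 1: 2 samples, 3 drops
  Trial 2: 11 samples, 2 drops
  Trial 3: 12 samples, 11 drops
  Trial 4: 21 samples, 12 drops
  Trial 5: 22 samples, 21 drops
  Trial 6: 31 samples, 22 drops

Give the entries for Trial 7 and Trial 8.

32 samples, 31 drops; 41 samples, 32 drops

Samples — alternating steps +9, +1, +9, +1, …: 2, 11, 12, 21, 22, 31 → 32 → 41.
Drops: always the previous value of the samples, so 3, 2, 11, 12, 21, 22 → 31 → 32.
So the next two lines are 32 samples, 31 drops and 41 samples, 32 drops.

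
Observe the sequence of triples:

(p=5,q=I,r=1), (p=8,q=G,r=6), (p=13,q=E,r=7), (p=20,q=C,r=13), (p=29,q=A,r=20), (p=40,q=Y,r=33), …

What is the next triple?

For the p, differences are 3, 5, 7, … (increasing by 2 each time): 5, 8, 13, 20, 29, 40 → 53.
Q goes I, G, E, C, A, Y → W (letters move back 2 places in the alphabet, wrapping A→Z).
For the r, each term is the sum of the two before it: 1, 6, 7, 13, 20, 33 → 53.
Combining the parts gives (p=53,q=W,r=53).

(p=53,q=W,r=53)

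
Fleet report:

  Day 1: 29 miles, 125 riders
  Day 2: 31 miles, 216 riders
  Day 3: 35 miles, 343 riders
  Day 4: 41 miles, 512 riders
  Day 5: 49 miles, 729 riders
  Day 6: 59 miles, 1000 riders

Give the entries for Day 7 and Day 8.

71 miles, 1331 riders; 85 miles, 1728 riders

Miles — differences are 2, 4, 6, … (increasing by 2 each time): 29, 31, 35, 41, 49, 59 → 71 → 85.
Riders: 125, 216, 343, 512, 729, 1000 → 1331 → 1728 (perfect cubes: 5³, 6³, 7³, …).
Putting the parts together: 71 miles, 1331 riders and then 85 miles, 1728 riders.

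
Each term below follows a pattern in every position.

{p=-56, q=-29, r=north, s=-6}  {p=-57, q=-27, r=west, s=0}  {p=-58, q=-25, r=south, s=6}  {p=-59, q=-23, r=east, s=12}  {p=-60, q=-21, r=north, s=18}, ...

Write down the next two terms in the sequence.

P: -56, -57, -58, -59, -60 → -61 → -62 (−1 each step).
Q: -29, -27, -25, -23, -21 → -19 → -17 (+2 each step).
R: north, west, south, east, north → west → south (repeats north → west → south → east).
S: +6 each step; -6, 0, 6, 12, 18 → 24 → 30.
Putting the parts together: {p=-61, q=-19, r=west, s=24} and then {p=-62, q=-17, r=south, s=30}.

{p=-61, q=-19, r=west, s=24}, {p=-62, q=-17, r=south, s=30}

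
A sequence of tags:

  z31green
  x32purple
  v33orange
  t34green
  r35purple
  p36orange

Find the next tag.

n37green

Letter: letters move back 2 places in the alphabet, so z, x, v, t, r, p → n.
Second component goes 31, 32, 33, 34, 35, 36 → 37 (+1 each step).
Colour — repeats green → purple → orange: green, purple, orange, green, purple, orange → green.
Combining the parts gives n37green.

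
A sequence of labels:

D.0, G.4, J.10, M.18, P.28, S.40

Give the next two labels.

For the letter, letters move forward 3 places in the alphabet: D, G, J, M, P, S → V → Y.
Second component goes 0, 4, 10, 18, 28, 40 → 54 → 70 (differences are 4, 6, 8, … (increasing by 2 each time)).
Putting the parts together: V.54 and then Y.70.

V.54 then Y.70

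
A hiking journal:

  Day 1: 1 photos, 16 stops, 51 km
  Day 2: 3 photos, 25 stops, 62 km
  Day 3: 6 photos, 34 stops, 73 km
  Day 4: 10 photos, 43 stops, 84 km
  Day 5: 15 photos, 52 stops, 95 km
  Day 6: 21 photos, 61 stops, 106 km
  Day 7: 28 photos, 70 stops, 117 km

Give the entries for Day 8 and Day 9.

Photos: differences are 2, 3, 4, … (increasing by 1 each time); 1, 3, 6, 10, 15, 21, 28 → 36 → 45.
For the stops, +9 each step: 16, 25, 34, 43, 52, 61, 70 → 79 → 88.
Km goes 51, 62, 73, 84, 95, 106, 117 → 128 → 139 (+11 each step).
Putting the parts together: 36 photos, 79 stops, 128 km and then 45 photos, 88 stops, 139 km.

36 photos, 79 stops, 128 km; 45 photos, 88 stops, 139 km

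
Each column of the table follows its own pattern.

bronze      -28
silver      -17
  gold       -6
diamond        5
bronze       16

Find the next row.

Rank: bronze, silver, gold, diamond, bronze → silver (repeats bronze → silver → gold → diamond).
Second component — +11 each step: -28, -17, -6, 5, 16 → 27.
Combining the parts gives silver  27.

silver  27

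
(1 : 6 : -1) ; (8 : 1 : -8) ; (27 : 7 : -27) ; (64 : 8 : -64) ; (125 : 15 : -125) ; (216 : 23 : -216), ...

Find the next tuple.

First part: perfect cubes: 1³, 2³, 3³, …; 1, 8, 27, 64, 125, 216 → 343.
Second part: each term is the sum of the two before it, so 6, 1, 7, 8, 15, 23 → 38.
Third part goes -1, -8, -27, -64, -125, -216 → -343 (always the negative of the first part).
Putting it together: (343 : 38 : -343).

(343 : 38 : -343)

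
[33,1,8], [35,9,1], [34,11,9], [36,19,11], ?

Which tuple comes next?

First coordinate — alternating steps +2, −1, +2, −1, …: 33, 35, 34, 36 → 35.
Second coordinate: alternating steps +8, +2, +8, +2, …, so 1, 9, 11, 19 → 21.
Third coordinate — always the previous value of the second coordinate: 8, 1, 9, 11 → 19.
Combining the parts gives [35,21,19].

[35,21,19]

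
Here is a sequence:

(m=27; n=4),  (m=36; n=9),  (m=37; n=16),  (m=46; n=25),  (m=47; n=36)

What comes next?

(m=56; n=49)

M: alternating steps +9, +1, +9, +1, …; 27, 36, 37, 46, 47 → 56.
N goes 4, 9, 16, 25, 36 → 49 (perfect squares: 2², 3², 4², …).
Combining the parts gives (m=56; n=49).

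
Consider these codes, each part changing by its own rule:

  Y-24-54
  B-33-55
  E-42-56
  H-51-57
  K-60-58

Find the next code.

N-69-59

For the letter, letters move forward 3 places in the alphabet, wrapping Z→A: Y, B, E, H, K → N.
Second component — +9 each step: 24, 33, 42, 51, 60 → 69.
For the third component, +1 each step: 54, 55, 56, 57, 58 → 59.
Combining the parts gives N-69-59.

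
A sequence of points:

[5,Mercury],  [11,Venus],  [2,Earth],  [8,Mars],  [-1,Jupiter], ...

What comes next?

First value: 5, 11, 2, 8, -1 → 5 (alternating steps +6, −9, +6, −9, …).
Planet: Mercury, Venus, Earth, Mars, Jupiter → Saturn (runs through the planets Mercury→Neptune).
So the next point is [5,Saturn].

[5,Saturn]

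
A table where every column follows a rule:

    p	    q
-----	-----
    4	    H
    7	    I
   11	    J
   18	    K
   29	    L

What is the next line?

Column p: 4, 7, 11, 18, 29 → 47 (each term is the sum of the two before it).
For the column q, letters move forward 1 place in the alphabet: H, I, J, K, L → M.
Putting it together: 47  M.

47  M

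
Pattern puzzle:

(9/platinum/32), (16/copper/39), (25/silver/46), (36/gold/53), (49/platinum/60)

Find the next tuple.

For the first entry, perfect squares: 3², 4², 5², …: 9, 16, 25, 36, 49 → 64.
Metal: repeats platinum → copper → silver → gold, so platinum, copper, silver, gold, platinum → copper.
Third entry: 32, 39, 46, 53, 60 → 67 (+7 each step).
Combining the parts gives (64/copper/67).

(64/copper/67)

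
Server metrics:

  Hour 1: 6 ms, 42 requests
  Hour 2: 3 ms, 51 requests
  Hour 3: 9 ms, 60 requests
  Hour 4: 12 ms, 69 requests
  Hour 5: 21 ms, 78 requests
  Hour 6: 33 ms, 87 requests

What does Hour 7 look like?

For the ms, each term is the sum of the two before it: 6, 3, 9, 12, 21, 33 → 54.
Requests: 42, 51, 60, 69, 78, 87 → 96 (+9 each step).
So the next row is 54 ms, 96 requests.

54 ms, 96 requests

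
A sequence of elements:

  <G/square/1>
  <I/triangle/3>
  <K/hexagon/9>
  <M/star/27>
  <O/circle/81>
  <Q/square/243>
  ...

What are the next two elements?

Letter goes G, I, K, M, O, Q → S → U (letters move forward 2 places in the alphabet).
Shape: square, triangle, hexagon, star, circle, square → triangle → hexagon (repeats square → triangle → hexagon → star → circle).
Third slot: 1, 3, 9, 27, 81, 243 → 729 → 2187 (×3 each step).
Putting the parts together: <S/triangle/729> and then <U/hexagon/2187>.

<S/triangle/729>, <U/hexagon/2187>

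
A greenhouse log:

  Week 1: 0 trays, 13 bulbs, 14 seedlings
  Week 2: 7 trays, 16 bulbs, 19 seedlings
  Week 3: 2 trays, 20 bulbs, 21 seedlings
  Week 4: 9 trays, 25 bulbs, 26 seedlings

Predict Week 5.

4 trays, 31 bulbs, 28 seedlings

Trays — alternating steps +7, −5, +7, −5, …: 0, 7, 2, 9 → 4.
Bulbs — differences are 3, 4, 5, … (increasing by 1 each time): 13, 16, 20, 25 → 31.
Seedlings goes 14, 19, 21, 26 → 28 (alternating steps +5, +2, +5, +2, …).
So the next record is 4 trays, 31 bulbs, 28 seedlings.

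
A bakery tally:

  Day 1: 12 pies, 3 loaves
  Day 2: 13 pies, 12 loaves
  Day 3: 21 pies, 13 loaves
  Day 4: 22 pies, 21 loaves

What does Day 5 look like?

30 pies, 22 loaves

Pies: 12, 13, 21, 22 → 30 (alternating steps +1, +8, +1, +8, …).
Loaves — always the previous value of the pies: 3, 12, 13, 21 → 22.
Putting it together: 30 pies, 22 loaves.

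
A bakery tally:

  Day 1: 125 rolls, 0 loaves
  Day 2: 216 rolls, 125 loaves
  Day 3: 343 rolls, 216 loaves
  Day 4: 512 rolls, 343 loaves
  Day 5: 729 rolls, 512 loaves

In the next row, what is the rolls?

Rolls — perfect cubes: 5³, 6³, 7³, …: 125, 216, 343, 512, 729 → 1000.

1000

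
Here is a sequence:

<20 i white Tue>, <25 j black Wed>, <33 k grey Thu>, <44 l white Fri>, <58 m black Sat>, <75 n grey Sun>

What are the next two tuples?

First part: differences are 5, 8, 11, … (increasing by 3 each time); 20, 25, 33, 44, 58, 75 → 95 → 118.
Letter: letters move forward 1 place in the alphabet; i, j, k, l, m, n → o → p.
Shade: repeats white → black → grey, so white, black, grey, white, black, grey → white → black.
Day: runs through the weekdays Mon→Sun, so Tue, Wed, Thu, Fri, Sat, Sun → Mon → Tue.
So the next two tuples are <95 o white Mon> and <118 p black Tue>.

<95 o white Mon>, <118 p black Tue>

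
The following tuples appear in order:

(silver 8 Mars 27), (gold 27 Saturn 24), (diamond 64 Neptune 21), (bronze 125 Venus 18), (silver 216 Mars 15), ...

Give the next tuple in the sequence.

(gold 343 Saturn 12)

Rank — repeats silver → gold → diamond → bronze: silver, gold, diamond, bronze, silver → gold.
For the second entry, perfect cubes: 2³, 3³, 4³, …: 8, 27, 64, 125, 216 → 343.
Planet — repeats Mars → Saturn → Neptune → Venus: Mars, Saturn, Neptune, Venus, Mars → Saturn.
Fourth entry: 27, 24, 21, 18, 15 → 12 (−3 each step).
So the next tuple is (gold 343 Saturn 12).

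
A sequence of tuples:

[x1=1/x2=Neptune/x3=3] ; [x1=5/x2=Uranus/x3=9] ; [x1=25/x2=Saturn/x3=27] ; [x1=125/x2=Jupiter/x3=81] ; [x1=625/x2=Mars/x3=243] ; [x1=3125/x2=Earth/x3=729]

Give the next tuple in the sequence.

X1: 1, 5, 25, 125, 625, 3125 → 15625 (×5 each step).
X2: runs backward through the planets Mercury→Neptune; Neptune, Uranus, Saturn, Jupiter, Mars, Earth → Venus.
X3: ×3 each step; 3, 9, 27, 81, 243, 729 → 2187.
Combining the parts gives [x1=15625/x2=Venus/x3=2187].

[x1=15625/x2=Venus/x3=2187]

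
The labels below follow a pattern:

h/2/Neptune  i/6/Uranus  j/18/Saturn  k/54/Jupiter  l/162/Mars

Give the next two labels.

Letter: letters move forward 1 place in the alphabet; h, i, j, k, l → m → n.
Second component: ×3 each step, so 2, 6, 18, 54, 162 → 486 → 1458.
Planet: runs backward through the planets Mercury→Neptune; Neptune, Uranus, Saturn, Jupiter, Mars → Earth → Venus.
So the next two labels are m/486/Earth and n/1458/Venus.

m/486/Earth then n/1458/Venus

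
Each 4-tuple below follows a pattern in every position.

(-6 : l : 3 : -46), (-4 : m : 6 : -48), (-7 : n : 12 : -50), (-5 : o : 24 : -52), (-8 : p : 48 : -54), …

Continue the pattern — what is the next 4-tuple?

(-6 : q : 96 : -56)

For the first component, alternating steps +2, −3, +2, −3, …: -6, -4, -7, -5, -8 → -6.
Letter: letters move forward 1 place in the alphabet; l, m, n, o, p → q.
For the third component, ×2 each step: 3, 6, 12, 24, 48 → 96.
For the fourth component, −2 each step: -46, -48, -50, -52, -54 → -56.
Putting it together: (-6 : q : 96 : -56).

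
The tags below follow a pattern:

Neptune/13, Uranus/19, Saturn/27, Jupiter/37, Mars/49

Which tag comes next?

Earth/63

Planet: runs backward through the planets Mercury→Neptune; Neptune, Uranus, Saturn, Jupiter, Mars → Earth.
Second component goes 13, 19, 27, 37, 49 → 63 (differences are 6, 8, 10, … (increasing by 2 each time)).
So the next tag is Earth/63.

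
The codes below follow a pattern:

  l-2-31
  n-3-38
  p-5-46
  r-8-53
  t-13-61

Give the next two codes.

For the letter, letters move forward 2 places in the alphabet: l, n, p, r, t → v → x.
Second component: each term is the sum of the two before it; 2, 3, 5, 8, 13 → 21 → 34.
Third component: 31, 38, 46, 53, 61 → 68 → 76 (alternating steps +7, +8, +7, +8, …).
Putting the parts together: v-21-68 and then x-34-76.

v-21-68 then x-34-76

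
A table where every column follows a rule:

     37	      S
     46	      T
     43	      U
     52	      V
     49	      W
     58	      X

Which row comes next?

55  Y

First component — alternating steps +9, −3, +9, −3, …: 37, 46, 43, 52, 49, 58 → 55.
Letter: S, T, U, V, W, X → Y (letters move forward 1 place in the alphabet).
Combining the parts gives 55  Y.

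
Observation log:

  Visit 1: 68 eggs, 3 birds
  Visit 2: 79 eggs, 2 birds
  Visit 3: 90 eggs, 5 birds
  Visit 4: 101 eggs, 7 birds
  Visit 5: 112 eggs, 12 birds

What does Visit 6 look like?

123 eggs, 19 birds

Eggs — +11 each step: 68, 79, 90, 101, 112 → 123.
Birds: each term is the sum of the two before it; 3, 2, 5, 7, 12 → 19.
So the next record is 123 eggs, 19 birds.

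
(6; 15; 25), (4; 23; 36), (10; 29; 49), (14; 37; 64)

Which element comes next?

First entry: each term is the sum of the two before it, so 6, 4, 10, 14 → 24.
Second entry: 15, 23, 29, 37 → 43 (alternating steps +8, +6, +8, +6, …).
Third entry — perfect squares: 5², 6², 7², …: 25, 36, 49, 64 → 81.
Putting it together: (24; 43; 81).

(24; 43; 81)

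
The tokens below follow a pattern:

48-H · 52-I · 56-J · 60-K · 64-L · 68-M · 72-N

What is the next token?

76-O

First component goes 48, 52, 56, 60, 64, 68, 72 → 76 (+4 each step).
Letter goes H, I, J, K, L, M, N → O (letters move forward 1 place in the alphabet).
Combining the parts gives 76-O.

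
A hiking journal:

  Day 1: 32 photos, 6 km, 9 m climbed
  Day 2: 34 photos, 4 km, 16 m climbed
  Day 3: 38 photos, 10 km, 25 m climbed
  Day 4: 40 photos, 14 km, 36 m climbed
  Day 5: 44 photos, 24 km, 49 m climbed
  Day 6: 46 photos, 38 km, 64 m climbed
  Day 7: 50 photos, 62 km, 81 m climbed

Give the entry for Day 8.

Photos: alternating steps +2, +4, +2, +4, …, so 32, 34, 38, 40, 44, 46, 50 → 52.
Km goes 6, 4, 10, 14, 24, 38, 62 → 100 (each term is the sum of the two before it).
M climbed: perfect squares: 3², 4², 5², …, so 9, 16, 25, 36, 49, 64, 81 → 100.
So the next record is 52 photos, 100 km, 100 m climbed.

52 photos, 100 km, 100 m climbed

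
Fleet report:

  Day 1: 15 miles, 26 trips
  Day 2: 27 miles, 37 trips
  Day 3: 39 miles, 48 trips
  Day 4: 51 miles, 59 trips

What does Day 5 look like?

63 miles, 70 trips

Miles: +12 each step; 15, 27, 39, 51 → 63.
Trips goes 26, 37, 48, 59 → 70 (+11 each step).
Combining the parts gives 63 miles, 70 trips.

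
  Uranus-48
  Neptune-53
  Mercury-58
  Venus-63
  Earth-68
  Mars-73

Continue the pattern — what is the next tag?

Planet goes Uranus, Neptune, Mercury, Venus, Earth, Mars → Jupiter (runs through the planets Mercury→Neptune).
Second component: 48, 53, 58, 63, 68, 73 → 78 (+5 each step).
Putting it together: Jupiter-78.

Jupiter-78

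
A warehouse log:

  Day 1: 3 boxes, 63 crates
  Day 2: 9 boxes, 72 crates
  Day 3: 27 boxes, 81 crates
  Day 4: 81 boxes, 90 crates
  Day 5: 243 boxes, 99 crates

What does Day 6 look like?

Boxes — ×3 each step: 3, 9, 27, 81, 243 → 729.
Crates — +9 each step: 63, 72, 81, 90, 99 → 108.
Putting it together: 729 boxes, 108 crates.

729 boxes, 108 crates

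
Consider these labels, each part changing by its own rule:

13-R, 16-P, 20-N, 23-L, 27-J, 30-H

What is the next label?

First component: alternating steps +3, +4, +3, +4, …; 13, 16, 20, 23, 27, 30 → 34.
For the letter, letters move back 2 places in the alphabet: R, P, N, L, J, H → F.
Putting it together: 34-F.

34-F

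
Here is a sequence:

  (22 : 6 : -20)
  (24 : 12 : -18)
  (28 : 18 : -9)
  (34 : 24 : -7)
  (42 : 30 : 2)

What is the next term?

For the first value, differences are 2, 4, 6, … (increasing by 2 each time): 22, 24, 28, 34, 42 → 52.
Second value — +6 each step: 6, 12, 18, 24, 30 → 36.
Third value: alternating steps +2, +9, +2, +9, …, so -20, -18, -9, -7, 2 → 4.
Combining the parts gives (52 : 36 : 4).

(52 : 36 : 4)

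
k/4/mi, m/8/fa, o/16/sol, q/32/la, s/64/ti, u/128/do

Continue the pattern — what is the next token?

w/256/re

Letter — letters move forward 2 places in the alphabet: k, m, o, q, s, u → w.
Second component: ×2 each step; 4, 8, 16, 32, 64, 128 → 256.
Note: runs through the solfège scale do→ti; mi, fa, sol, la, ti, do → re.
So the next token is w/256/re.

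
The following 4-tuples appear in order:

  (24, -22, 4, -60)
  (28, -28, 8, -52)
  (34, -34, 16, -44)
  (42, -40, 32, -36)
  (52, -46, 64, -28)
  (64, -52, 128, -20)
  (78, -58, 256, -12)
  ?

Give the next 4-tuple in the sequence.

First coordinate goes 24, 28, 34, 42, 52, 64, 78 → 94 (differences are 4, 6, 8, … (increasing by 2 each time)).
Second coordinate: −6 each step; -22, -28, -34, -40, -46, -52, -58 → -64.
Third coordinate — ×2 each step: 4, 8, 16, 32, 64, 128, 256 → 512.
Fourth coordinate goes -60, -52, -44, -36, -28, -20, -12 → -4 (+8 each step).
Putting it together: (94, -64, 512, -4).

(94, -64, 512, -4)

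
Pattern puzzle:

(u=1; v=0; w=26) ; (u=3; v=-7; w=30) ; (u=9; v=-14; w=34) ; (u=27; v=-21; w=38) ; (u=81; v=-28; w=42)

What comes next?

U: ×3 each step; 1, 3, 9, 27, 81 → 243.
V goes 0, -7, -14, -21, -28 → -35 (−7 each step).
W: +4 each step, so 26, 30, 34, 38, 42 → 46.
Putting it together: (u=243; v=-35; w=46).

(u=243; v=-35; w=46)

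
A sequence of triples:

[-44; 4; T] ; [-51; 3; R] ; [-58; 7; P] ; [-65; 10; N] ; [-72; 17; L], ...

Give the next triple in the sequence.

[-79; 27; J]

First entry — −7 each step: -44, -51, -58, -65, -72 → -79.
Second entry: 4, 3, 7, 10, 17 → 27 (each term is the sum of the two before it).
For the letter, letters move back 2 places in the alphabet: T, R, P, N, L → J.
Combining the parts gives [-79; 27; J].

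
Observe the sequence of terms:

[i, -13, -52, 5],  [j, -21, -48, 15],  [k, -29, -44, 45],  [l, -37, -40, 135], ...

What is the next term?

For the letter, letters move forward 1 place in the alphabet: i, j, k, l → m.
For the second entry, −8 each step: -13, -21, -29, -37 → -45.
Third entry: -52, -48, -44, -40 → -36 (+4 each step).
Fourth entry — ×3 each step: 5, 15, 45, 135 → 405.
Putting it together: [m, -45, -36, 405].

[m, -45, -36, 405]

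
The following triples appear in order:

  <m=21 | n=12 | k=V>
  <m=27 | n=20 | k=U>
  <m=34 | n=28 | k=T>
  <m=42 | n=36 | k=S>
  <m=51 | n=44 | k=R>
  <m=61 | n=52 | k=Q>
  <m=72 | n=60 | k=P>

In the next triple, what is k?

O

K: V, U, T, S, R, Q, P → O (letters move back 1 place in the alphabet).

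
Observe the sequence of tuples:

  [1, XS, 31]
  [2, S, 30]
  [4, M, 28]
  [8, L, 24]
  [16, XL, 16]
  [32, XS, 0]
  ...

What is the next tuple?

First component: ×2 each step; 1, 2, 4, 8, 16, 32 → 64.
Size: XS, S, M, L, XL, XS → S (repeats XS → S → M → L → XL).
Third component: together with the first component always sums to 32; 31, 30, 28, 24, 16, 0 → -32.
Combining the parts gives [64, S, -32].

[64, S, -32]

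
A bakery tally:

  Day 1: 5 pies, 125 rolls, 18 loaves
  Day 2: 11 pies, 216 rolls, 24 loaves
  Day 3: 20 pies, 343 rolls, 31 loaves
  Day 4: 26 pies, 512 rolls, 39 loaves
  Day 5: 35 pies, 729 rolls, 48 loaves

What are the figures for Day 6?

Pies: alternating steps +6, +9, +6, +9, …; 5, 11, 20, 26, 35 → 41.
Rolls goes 125, 216, 343, 512, 729 → 1000 (perfect cubes: 5³, 6³, 7³, …).
Loaves goes 18, 24, 31, 39, 48 → 58 (differences are 6, 7, 8, … (increasing by 1 each time)).
Putting it together: 41 pies, 1000 rolls, 58 loaves.

41 pies, 1000 rolls, 58 loaves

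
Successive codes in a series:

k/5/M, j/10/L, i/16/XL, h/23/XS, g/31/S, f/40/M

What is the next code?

Letter goes k, j, i, h, g, f → e (letters move back 1 place in the alphabet).
Second component — differences are 5, 6, 7, … (increasing by 1 each time): 5, 10, 16, 23, 31, 40 → 50.
For the size, repeats M → L → XL → XS → S: M, L, XL, XS, S, M → L.
Combining the parts gives e/50/L.

e/50/L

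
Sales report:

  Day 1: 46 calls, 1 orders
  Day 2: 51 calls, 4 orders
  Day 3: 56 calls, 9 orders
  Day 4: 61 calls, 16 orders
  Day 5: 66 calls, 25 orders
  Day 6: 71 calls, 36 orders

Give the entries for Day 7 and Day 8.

76 calls, 49 orders; 81 calls, 64 orders

For the calls, +5 each step: 46, 51, 56, 61, 66, 71 → 76 → 81.
Orders: 1, 4, 9, 16, 25, 36 → 49 → 64 (perfect squares: 1², 2², 3², …).
Putting the parts together: 76 calls, 49 orders and then 81 calls, 64 orders.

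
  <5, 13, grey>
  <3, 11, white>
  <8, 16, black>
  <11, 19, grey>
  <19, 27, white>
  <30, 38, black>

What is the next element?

First slot: each term is the sum of the two before it, so 5, 3, 8, 11, 19, 30 → 49.
Second slot: always 8 more than the first slot; 13, 11, 16, 19, 27, 38 → 57.
Shade: repeats grey → white → black; grey, white, black, grey, white, black → grey.
So the next element is <49, 57, grey>.

<49, 57, grey>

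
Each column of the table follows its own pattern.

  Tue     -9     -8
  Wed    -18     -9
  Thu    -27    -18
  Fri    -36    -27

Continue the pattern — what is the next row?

Sat  -45  -36

Day goes Tue, Wed, Thu, Fri → Sat (runs through the weekdays Mon→Sun).
Second component: −9 each step; -9, -18, -27, -36 → -45.
Third component goes -8, -9, -18, -27 → -36 (always the previous value of the second component).
Putting it together: Sat  -45  -36.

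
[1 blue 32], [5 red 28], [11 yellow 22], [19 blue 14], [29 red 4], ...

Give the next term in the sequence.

First coordinate: differences are 4, 6, 8, … (increasing by 2 each time), so 1, 5, 11, 19, 29 → 41.
Colour: blue, red, yellow, blue, red → yellow (repeats blue → red → yellow).
Third coordinate: 32, 28, 22, 14, 4 → -8 (together with the first coordinate always sums to 33).
Putting it together: [41 yellow -8].

[41 yellow -8]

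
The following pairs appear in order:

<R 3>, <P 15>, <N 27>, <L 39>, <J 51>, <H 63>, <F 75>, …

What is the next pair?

<D 87>

Letter: letters move back 2 places in the alphabet, so R, P, N, L, J, H, F → D.
Second component goes 3, 15, 27, 39, 51, 63, 75 → 87 (+12 each step).
Putting it together: <D 87>.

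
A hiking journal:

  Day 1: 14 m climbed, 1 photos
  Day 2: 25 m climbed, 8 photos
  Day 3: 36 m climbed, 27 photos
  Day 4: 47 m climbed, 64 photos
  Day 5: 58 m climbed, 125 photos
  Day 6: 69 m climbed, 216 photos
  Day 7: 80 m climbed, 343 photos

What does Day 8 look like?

91 m climbed, 512 photos

M climbed: 14, 25, 36, 47, 58, 69, 80 → 91 (+11 each step).
Photos: perfect cubes: 1³, 2³, 3³, …, so 1, 8, 27, 64, 125, 216, 343 → 512.
Combining the parts gives 91 m climbed, 512 photos.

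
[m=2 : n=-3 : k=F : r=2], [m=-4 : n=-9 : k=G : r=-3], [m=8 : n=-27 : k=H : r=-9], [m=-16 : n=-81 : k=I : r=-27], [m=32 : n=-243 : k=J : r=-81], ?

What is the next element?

For the m, ×(-2) each step: 2, -4, 8, -16, 32 → -64.
N — ×3 each step: -3, -9, -27, -81, -243 → -729.
K: letters move forward 1 place in the alphabet, so F, G, H, I, J → K.
R goes 2, -3, -9, -27, -81 → -243 (always the previous value of the n).
Putting it together: [m=-64 : n=-729 : k=K : r=-243].

[m=-64 : n=-729 : k=K : r=-243]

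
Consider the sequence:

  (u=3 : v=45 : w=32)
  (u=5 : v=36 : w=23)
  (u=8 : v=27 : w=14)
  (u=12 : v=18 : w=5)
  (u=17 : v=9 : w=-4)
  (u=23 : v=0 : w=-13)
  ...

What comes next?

U — differences are 2, 3, 4, … (increasing by 1 each time): 3, 5, 8, 12, 17, 23 → 30.
V: 45, 36, 27, 18, 9, 0 → -9 (−9 each step).
W — −9 each step: 32, 23, 14, 5, -4, -13 → -22.
So the next triple is (u=30 : v=-9 : w=-22).

(u=30 : v=-9 : w=-22)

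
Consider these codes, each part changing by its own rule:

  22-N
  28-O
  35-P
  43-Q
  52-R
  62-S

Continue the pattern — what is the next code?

73-T

First component: differences are 6, 7, 8, … (increasing by 1 each time), so 22, 28, 35, 43, 52, 62 → 73.
For the letter, letters move forward 1 place in the alphabet: N, O, P, Q, R, S → T.
Combining the parts gives 73-T.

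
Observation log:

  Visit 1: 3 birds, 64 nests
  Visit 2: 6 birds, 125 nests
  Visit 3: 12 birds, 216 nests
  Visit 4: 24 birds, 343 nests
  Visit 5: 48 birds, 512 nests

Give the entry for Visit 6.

For the birds, ×2 each step: 3, 6, 12, 24, 48 → 96.
Nests: perfect cubes: 4³, 5³, 6³, …; 64, 125, 216, 343, 512 → 729.
So the next row is 96 birds, 729 nests.

96 birds, 729 nests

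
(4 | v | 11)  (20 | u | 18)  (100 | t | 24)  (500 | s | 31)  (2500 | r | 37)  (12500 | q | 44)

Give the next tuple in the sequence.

(62500 | p | 50)

First part: ×5 each step, so 4, 20, 100, 500, 2500, 12500 → 62500.
Letter: v, u, t, s, r, q → p (letters move back 1 place in the alphabet).
For the third part, alternating steps +7, +6, +7, +6, …: 11, 18, 24, 31, 37, 44 → 50.
Putting it together: (62500 | p | 50).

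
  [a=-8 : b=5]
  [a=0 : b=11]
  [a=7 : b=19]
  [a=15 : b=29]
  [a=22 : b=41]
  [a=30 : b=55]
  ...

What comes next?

A: -8, 0, 7, 15, 22, 30 → 37 (alternating steps +8, +7, +8, +7, …).
For the b, differences are 6, 8, 10, … (increasing by 2 each time): 5, 11, 19, 29, 41, 55 → 71.
Putting it together: [a=37 : b=71].

[a=37 : b=71]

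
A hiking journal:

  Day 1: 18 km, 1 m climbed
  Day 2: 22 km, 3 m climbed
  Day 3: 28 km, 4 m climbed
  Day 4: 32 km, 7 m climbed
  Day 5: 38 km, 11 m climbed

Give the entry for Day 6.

42 km, 18 m climbed

Km: alternating steps +4, +6, +4, +6, …, so 18, 22, 28, 32, 38 → 42.
For the m climbed, each term is the sum of the two before it: 1, 3, 4, 7, 11 → 18.
So the next row is 42 km, 18 m climbed.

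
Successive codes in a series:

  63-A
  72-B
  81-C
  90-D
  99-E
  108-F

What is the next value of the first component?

117

First component: 63, 72, 81, 90, 99, 108 → 117 (+9 each step).
Letter: A, B, C, D, E, F → G (letters move forward 1 place in the alphabet).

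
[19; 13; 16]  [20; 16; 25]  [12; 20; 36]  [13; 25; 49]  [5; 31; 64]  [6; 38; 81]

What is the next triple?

First slot: alternating steps +1, −8, +1, −8, …; 19, 20, 12, 13, 5, 6 → -2.
Second slot: differences are 3, 4, 5, … (increasing by 1 each time), so 13, 16, 20, 25, 31, 38 → 46.
For the third slot, perfect squares: 4², 5², 6², …: 16, 25, 36, 49, 64, 81 → 100.
Putting it together: [-2; 46; 100].

[-2; 46; 100]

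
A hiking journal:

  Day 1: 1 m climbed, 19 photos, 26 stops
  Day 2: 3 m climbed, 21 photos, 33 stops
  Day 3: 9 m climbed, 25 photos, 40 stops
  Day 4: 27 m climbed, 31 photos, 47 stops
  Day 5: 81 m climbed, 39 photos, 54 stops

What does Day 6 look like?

243 m climbed, 49 photos, 61 stops

M climbed: ×3 each step, so 1, 3, 9, 27, 81 → 243.
Photos: 19, 21, 25, 31, 39 → 49 (differences are 2, 4, 6, … (increasing by 2 each time)).
Stops: +7 each step, so 26, 33, 40, 47, 54 → 61.
Combining the parts gives 243 m climbed, 49 photos, 61 stops.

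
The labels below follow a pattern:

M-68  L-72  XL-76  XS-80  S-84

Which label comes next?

M-88

Size goes M, L, XL, XS, S → M (runs through clothing sizes XS→XL).
Second component: +4 each step; 68, 72, 76, 80, 84 → 88.
Combining the parts gives M-88.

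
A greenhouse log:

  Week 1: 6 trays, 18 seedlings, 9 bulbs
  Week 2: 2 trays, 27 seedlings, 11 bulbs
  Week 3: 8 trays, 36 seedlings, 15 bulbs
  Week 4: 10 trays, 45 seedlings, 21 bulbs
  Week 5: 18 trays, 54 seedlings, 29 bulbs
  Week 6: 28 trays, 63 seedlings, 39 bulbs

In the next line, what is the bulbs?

For the bulbs, differences are 2, 4, 6, … (increasing by 2 each time): 9, 11, 15, 21, 29, 39 → 51.

51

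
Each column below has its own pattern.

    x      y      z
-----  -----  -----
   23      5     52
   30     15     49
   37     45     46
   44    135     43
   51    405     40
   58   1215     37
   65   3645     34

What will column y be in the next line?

10935

Column x goes 23, 30, 37, 44, 51, 58, 65 → 72 (+7 each step).
Column y: 5, 15, 45, 135, 405, 1215, 3645 → 10935 (×3 each step).
Column z: −3 each step, so 52, 49, 46, 43, 40, 37, 34 → 31.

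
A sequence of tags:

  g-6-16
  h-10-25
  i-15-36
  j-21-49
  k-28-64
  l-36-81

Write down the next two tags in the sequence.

Letter: letters move forward 1 place in the alphabet, so g, h, i, j, k, l → m → n.
For the second component, differences are 4, 5, 6, … (increasing by 1 each time): 6, 10, 15, 21, 28, 36 → 45 → 55.
For the third component, perfect squares: 4², 5², 6², …: 16, 25, 36, 49, 64, 81 → 100 → 121.
Putting the parts together: m-45-100 and then n-55-121.

m-45-100, n-55-121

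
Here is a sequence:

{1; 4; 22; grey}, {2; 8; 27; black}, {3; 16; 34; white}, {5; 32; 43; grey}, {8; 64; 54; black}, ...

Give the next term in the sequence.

{13; 128; 67; white}

First part: each term is the sum of the two before it; 1, 2, 3, 5, 8 → 13.
Second part: ×2 each step, so 4, 8, 16, 32, 64 → 128.
Third part: 22, 27, 34, 43, 54 → 67 (differences are 5, 7, 9, … (increasing by 2 each time)).
Shade — repeats grey → black → white: grey, black, white, grey, black → white.
Putting it together: {13; 128; 67; white}.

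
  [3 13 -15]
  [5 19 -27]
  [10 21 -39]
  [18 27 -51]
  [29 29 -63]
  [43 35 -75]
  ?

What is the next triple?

[60 37 -87]

For the first entry, differences are 2, 5, 8, … (increasing by 3 each time): 3, 5, 10, 18, 29, 43 → 60.
Second entry: alternating steps +6, +2, +6, +2, …; 13, 19, 21, 27, 29, 35 → 37.
Third entry: -15, -27, -39, -51, -63, -75 → -87 (−12 each step).
Combining the parts gives [60 37 -87].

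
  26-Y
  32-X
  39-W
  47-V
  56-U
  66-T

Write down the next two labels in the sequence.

77-S, 89-R

First component: differences are 6, 7, 8, … (increasing by 1 each time), so 26, 32, 39, 47, 56, 66 → 77 → 89.
For the letter, letters move back 1 place in the alphabet: Y, X, W, V, U, T → S → R.
Putting the parts together: 77-S and then 89-R.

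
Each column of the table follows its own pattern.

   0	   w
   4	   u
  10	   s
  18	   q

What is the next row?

First component: differences are 4, 6, 8, … (increasing by 2 each time); 0, 4, 10, 18 → 28.
Letter — letters move back 2 places in the alphabet: w, u, s, q → o.
Putting it together: 28  o.

28  o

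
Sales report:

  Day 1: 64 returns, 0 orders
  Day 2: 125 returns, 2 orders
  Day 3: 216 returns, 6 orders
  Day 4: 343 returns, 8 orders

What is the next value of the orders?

12

Returns — perfect cubes: 4³, 5³, 6³, …: 64, 125, 216, 343 → 512.
Orders: 0, 2, 6, 8 → 12 (alternating steps +2, +4, +2, +4, …).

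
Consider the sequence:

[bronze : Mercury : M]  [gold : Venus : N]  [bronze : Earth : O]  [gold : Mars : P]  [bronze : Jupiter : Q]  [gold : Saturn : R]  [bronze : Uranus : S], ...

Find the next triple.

[gold : Neptune : T]

Rank: alternates bronze ↔ gold, so bronze, gold, bronze, gold, bronze, gold, bronze → gold.
Planet: Mercury, Venus, Earth, Mars, Jupiter, Saturn, Uranus → Neptune (runs through the planets Mercury→Neptune).
For the letter, letters move forward 1 place in the alphabet: M, N, O, P, Q, R, S → T.
Putting it together: [gold : Neptune : T].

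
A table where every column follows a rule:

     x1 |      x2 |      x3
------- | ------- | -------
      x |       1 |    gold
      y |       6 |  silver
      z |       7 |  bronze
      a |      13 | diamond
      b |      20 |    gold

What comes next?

c  33  silver

Column x1 — letters move forward 1 place in the alphabet, wrapping Z→A: x, y, z, a, b → c.
Column x2 — each term is the sum of the two before it: 1, 6, 7, 13, 20 → 33.
For the column x3, repeats gold → silver → bronze → diamond: gold, silver, bronze, diamond, gold → silver.
Putting it together: c  33  silver.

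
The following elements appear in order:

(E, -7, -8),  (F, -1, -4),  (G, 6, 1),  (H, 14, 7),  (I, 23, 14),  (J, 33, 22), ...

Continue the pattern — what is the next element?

(K, 44, 31)

Letter: letters move forward 1 place in the alphabet, so E, F, G, H, I, J → K.
Second coordinate: -7, -1, 6, 14, 23, 33 → 44 (differences are 6, 7, 8, … (increasing by 1 each time)).
Third coordinate: -8, -4, 1, 7, 14, 22 → 31 (differences are 4, 5, 6, … (increasing by 1 each time)).
Putting it together: (K, 44, 31).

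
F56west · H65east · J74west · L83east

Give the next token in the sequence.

Letter — letters move forward 2 places in the alphabet: F, H, J, L → N.
Second component: +9 each step, so 56, 65, 74, 83 → 92.
Direction: alternates west ↔ east; west, east, west, east → west.
So the next token is N92west.

N92west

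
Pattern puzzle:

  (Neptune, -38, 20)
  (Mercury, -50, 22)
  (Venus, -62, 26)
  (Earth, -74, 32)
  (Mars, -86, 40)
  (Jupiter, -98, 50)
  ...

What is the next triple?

Planet: runs through the planets Mercury→Neptune; Neptune, Mercury, Venus, Earth, Mars, Jupiter → Saturn.
Second component: −12 each step, so -38, -50, -62, -74, -86, -98 → -110.
Third component: differences are 2, 4, 6, … (increasing by 2 each time); 20, 22, 26, 32, 40, 50 → 62.
So the next triple is (Saturn, -110, 62).

(Saturn, -110, 62)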